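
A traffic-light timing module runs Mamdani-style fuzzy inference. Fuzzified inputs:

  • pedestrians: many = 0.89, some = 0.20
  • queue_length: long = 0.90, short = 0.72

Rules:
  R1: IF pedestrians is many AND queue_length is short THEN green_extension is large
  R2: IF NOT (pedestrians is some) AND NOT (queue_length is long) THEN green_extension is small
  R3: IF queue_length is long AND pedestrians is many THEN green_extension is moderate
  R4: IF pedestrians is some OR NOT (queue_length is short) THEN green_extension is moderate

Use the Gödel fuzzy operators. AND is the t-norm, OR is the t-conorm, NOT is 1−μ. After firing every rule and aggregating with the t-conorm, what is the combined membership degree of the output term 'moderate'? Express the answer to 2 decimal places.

0.89

R1: many=0.89, short=0.72; AND[min(a, b)] → w = 0.72
R2: ¬some=1−0.20=0.80, ¬long=1−0.90=0.10; AND[min(a, b)] → w = 0.10
R3: long=0.90, many=0.89; AND[min(a, b)] → w = 0.89
R4: some=0.20, ¬short=1−0.72=0.28; OR[max(a, b)] → w = 0.28
Rules with consequent 'moderate': {R3, R4} → strengths 0.89, 0.28
Aggregate via t-conorm [max(a, b)]: 0.89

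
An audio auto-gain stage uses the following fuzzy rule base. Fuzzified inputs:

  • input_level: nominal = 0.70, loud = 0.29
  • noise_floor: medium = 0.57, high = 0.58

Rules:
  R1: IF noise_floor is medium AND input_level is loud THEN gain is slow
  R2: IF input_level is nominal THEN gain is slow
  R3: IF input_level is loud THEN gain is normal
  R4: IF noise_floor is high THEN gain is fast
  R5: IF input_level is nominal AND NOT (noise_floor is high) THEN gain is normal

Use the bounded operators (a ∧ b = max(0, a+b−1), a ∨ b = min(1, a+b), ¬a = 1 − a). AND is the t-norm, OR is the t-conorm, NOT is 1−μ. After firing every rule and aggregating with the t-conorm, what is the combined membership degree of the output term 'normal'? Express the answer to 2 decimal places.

0.41

R1: medium=0.57, loud=0.29; AND[max(0, a+b−1)] → w = 0.00
R2: nominal=0.70 → w = 0.70
R3: loud=0.29 → w = 0.29
R4: high=0.58 → w = 0.58
R5: nominal=0.70, ¬high=1−0.58=0.42; AND[max(0, a+b−1)] → w = 0.12
Rules with consequent 'normal': {R3, R5} → strengths 0.29, 0.12
Aggregate via t-conorm [min(1, a+b)]: 0.41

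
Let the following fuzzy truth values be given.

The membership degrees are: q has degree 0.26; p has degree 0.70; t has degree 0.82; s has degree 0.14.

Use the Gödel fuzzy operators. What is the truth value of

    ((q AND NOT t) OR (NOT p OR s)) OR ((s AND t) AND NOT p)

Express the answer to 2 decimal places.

0.30

NOT t = 1 − 0.82 = 0.18
q AND NOT t = min(a, b) on (0.26, 0.18) = 0.18
NOT p = 1 − 0.70 = 0.30
NOT p OR s = max(a, b) on (0.30, 0.14) = 0.30
(q AND NOT t) OR (NOT p OR s) = max(a, b) on (0.18, 0.30) = 0.30
s AND t = min(a, b) on (0.14, 0.82) = 0.14
NOT p = 1 − 0.70 = 0.30
(s AND t) AND NOT p = min(a, b) on (0.14, 0.30) = 0.14
((q AND NOT t) OR (NOT p OR s)) OR ((s AND t) AND NOT p) = max(a, b) on (0.30, 0.14) = 0.30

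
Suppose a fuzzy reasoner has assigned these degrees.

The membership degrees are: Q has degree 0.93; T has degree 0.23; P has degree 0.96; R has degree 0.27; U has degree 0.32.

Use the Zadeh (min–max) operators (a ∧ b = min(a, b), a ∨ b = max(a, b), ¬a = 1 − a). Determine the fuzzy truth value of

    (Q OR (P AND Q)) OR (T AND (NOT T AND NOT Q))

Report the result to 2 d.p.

0.93

P AND Q = min(a, b) on (0.96, 0.93) = 0.93
Q OR (P AND Q) = max(a, b) on (0.93, 0.93) = 0.93
NOT T = 1 − 0.23 = 0.77
NOT Q = 1 − 0.93 = 0.07
NOT T AND NOT Q = min(a, b) on (0.77, 0.07) = 0.07
T AND (NOT T AND NOT Q) = min(a, b) on (0.23, 0.07) = 0.07
(Q OR (P AND Q)) OR (T AND (NOT T AND NOT Q)) = max(a, b) on (0.93, 0.07) = 0.93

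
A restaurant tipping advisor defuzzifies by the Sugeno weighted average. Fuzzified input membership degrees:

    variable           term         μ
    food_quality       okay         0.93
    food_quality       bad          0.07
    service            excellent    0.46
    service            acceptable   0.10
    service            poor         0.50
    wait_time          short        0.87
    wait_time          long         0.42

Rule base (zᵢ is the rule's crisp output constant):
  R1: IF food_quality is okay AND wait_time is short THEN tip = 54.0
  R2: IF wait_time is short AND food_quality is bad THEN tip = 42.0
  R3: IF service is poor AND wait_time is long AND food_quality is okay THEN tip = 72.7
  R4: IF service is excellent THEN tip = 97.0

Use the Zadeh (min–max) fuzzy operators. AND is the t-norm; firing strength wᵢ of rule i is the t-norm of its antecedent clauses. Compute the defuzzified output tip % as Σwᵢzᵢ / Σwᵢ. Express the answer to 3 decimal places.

R1 (z=54.0): okay=0.93, short=0.87; AND[min(a, b)] → w = 0.87
R2 (z=42.0): short=0.87, bad=0.07; AND[min(a, b)] → w = 0.07
R3 (z=72.7): poor=0.50, long=0.42, okay=0.93; AND[min(a, b)] → w = 0.42
R4 (z=97.0): excellent=0.46 → w = 0.46
Weighted average = (0.87·54.0 + 0.07·42.0 + 0.42·72.7 + 0.46·97.0) / (0.87 + 0.07 + 0.42 + 0.46)
  = 125.0740 / 1.8200 = 68.722

68.722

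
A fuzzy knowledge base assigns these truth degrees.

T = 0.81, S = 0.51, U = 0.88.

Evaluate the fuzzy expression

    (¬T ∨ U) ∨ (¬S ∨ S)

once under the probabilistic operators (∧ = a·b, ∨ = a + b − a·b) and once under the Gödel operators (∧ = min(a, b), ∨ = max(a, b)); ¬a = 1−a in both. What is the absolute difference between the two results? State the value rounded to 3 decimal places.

Under probabilistic:
  ¬T = 1 − 0.8100 = 0.1900
  ¬T ∨ U = a + b − a·b on (0.1900, 0.8800) = 0.9028
  ¬S = 1 − 0.5100 = 0.4900
  ¬S ∨ S = a + b − a·b on (0.4900, 0.5100) = 0.7501
  (¬T ∨ U) ∨ (¬S ∨ S) = a + b − a·b on (0.9028, 0.7501) = 0.9757
  → value = 0.9757
Under Gödel:
  ¬T = 1 − 0.81 = 0.19
  ¬T ∨ U = max(a, b) on (0.19, 0.88) = 0.88
  ¬S = 1 − 0.51 = 0.49
  ¬S ∨ S = max(a, b) on (0.49, 0.51) = 0.51
  (¬T ∨ U) ∨ (¬S ∨ S) = max(a, b) on (0.88, 0.51) = 0.88
  → value = 0.8800
|0.9757 − 0.8800| = 0.096

0.096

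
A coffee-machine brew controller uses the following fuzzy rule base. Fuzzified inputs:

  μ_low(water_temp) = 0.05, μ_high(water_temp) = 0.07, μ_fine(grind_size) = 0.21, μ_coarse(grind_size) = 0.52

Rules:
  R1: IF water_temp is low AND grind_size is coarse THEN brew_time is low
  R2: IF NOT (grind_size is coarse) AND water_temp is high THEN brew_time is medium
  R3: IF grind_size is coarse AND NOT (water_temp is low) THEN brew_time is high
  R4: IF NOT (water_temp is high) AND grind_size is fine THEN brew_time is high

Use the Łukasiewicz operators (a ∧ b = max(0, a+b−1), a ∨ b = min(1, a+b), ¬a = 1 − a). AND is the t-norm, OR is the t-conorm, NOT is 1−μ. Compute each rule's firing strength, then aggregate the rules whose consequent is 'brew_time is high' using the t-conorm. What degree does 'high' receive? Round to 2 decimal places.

0.61

R1: low=0.05, coarse=0.52; AND[max(0, a+b−1)] → w = 0.00
R2: ¬coarse=1−0.52=0.48, high=0.07; AND[max(0, a+b−1)] → w = 0.00
R3: coarse=0.52, ¬low=1−0.05=0.95; AND[max(0, a+b−1)] → w = 0.47
R4: ¬high=1−0.07=0.93, fine=0.21; AND[max(0, a+b−1)] → w = 0.14
Rules with consequent 'high': {R3, R4} → strengths 0.47, 0.14
Aggregate via t-conorm [min(1, a+b)]: 0.61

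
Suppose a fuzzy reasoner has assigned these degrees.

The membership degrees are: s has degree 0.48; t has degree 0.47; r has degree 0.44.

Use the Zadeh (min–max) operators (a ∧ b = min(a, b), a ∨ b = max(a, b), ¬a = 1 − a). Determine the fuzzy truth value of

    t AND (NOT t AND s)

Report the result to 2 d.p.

0.47

NOT t = 1 − 0.47 = 0.53
NOT t AND s = min(a, b) on (0.53, 0.48) = 0.48
t AND (NOT t AND s) = min(a, b) on (0.47, 0.48) = 0.47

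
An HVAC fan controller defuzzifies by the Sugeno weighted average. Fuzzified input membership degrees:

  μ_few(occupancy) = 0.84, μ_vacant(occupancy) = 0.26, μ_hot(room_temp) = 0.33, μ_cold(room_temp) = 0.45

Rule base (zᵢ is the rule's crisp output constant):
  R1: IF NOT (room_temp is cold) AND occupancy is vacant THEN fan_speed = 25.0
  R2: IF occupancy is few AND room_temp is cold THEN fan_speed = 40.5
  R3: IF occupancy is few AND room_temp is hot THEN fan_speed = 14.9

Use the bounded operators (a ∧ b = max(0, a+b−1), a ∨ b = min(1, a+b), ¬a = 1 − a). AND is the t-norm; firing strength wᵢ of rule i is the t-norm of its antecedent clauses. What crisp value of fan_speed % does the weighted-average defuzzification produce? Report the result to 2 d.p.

R1 (z=25.0): ¬cold=1−0.45=0.55, vacant=0.26; AND[max(0, a+b−1)] → w = 0.00
R2 (z=40.5): few=0.84, cold=0.45; AND[max(0, a+b−1)] → w = 0.29
R3 (z=14.9): few=0.84, hot=0.33; AND[max(0, a+b−1)] → w = 0.17
Weighted average = (0.00·25.0 + 0.29·40.5 + 0.17·14.9) / (0.00 + 0.29 + 0.17)
  = 14.2780 / 0.4600 = 31.04

31.04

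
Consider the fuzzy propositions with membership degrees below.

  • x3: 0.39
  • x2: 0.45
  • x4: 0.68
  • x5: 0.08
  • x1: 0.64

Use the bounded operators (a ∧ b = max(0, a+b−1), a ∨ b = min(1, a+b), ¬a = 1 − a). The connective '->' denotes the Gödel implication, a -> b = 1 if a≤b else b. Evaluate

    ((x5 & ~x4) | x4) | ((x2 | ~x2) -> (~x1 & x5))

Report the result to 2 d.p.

~x4 = 1 − 0.68 = 0.32
x5 & ~x4 = max(0, a+b−1) on (0.08, 0.32) = 0.00
(x5 & ~x4) | x4 = min(1, a+b) on (0.00, 0.68) = 0.68
~x2 = 1 − 0.45 = 0.55
x2 | ~x2 = min(1, a+b) on (0.45, 0.55) = 1.00
~x1 = 1 − 0.64 = 0.36
~x1 & x5 = max(0, a+b−1) on (0.36, 0.08) = 0.00
(x2 | ~x2) -> (~x1 & x5)  [Gödel: 1 if a≤b else b] with a=1.00, b=0.00 → 0.00
((x5 & ~x4) | x4) | ((x2 | ~x2) -> (~x1 & x5)) = min(1, a+b) on (0.68, 0.00) = 0.68

0.68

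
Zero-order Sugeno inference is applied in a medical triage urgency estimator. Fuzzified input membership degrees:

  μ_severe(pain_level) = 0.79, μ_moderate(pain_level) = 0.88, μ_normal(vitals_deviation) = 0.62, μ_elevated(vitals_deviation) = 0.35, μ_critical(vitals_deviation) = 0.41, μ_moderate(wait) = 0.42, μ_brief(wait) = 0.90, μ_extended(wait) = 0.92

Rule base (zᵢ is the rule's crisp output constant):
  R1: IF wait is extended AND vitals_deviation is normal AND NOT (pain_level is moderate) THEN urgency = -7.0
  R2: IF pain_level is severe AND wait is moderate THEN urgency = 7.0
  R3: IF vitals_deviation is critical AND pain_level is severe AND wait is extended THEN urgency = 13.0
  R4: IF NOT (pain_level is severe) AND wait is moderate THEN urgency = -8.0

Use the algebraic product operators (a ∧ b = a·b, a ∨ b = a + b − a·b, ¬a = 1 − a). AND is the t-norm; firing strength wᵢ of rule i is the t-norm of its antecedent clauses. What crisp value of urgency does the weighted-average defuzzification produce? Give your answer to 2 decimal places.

R1 (z=-7.0): extended=0.92, normal=0.62, ¬moderate=1−0.88=0.12; AND[a·b] → w = 0.0684
R2 (z=7.0): severe=0.79, moderate=0.42; AND[a·b] → w = 0.3318
R3 (z=13.0): critical=0.41, severe=0.79, extended=0.92; AND[a·b] → w = 0.2980
R4 (z=-8.0): ¬severe=1−0.79=0.21, moderate=0.42; AND[a·b] → w = 0.0882
Weighted average = (0.0684·-7.0 + 0.3318·7.0 + 0.2980·13.0 + 0.0882·-8.0) / (0.0684 + 0.3318 + 0.2980 + 0.0882)
  = 5.0117 / 0.7864 = 6.37

6.37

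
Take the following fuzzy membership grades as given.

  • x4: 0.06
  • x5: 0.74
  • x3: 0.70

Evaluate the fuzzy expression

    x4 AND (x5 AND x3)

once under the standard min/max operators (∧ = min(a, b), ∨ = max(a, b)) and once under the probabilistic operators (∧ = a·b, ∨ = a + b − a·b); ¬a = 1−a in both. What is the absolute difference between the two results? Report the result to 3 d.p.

Under standard min/max:
  x5 AND x3 = min(a, b) on (0.74, 0.70) = 0.70
  x4 AND (x5 AND x3) = min(a, b) on (0.06, 0.70) = 0.06
  → value = 0.0600
Under probabilistic:
  x5 AND x3 = a·b on (0.7400, 0.7000) = 0.5180
  x4 AND (x5 AND x3) = a·b on (0.0600, 0.5180) = 0.0311
  → value = 0.0311
|0.0600 − 0.0311| = 0.029

0.029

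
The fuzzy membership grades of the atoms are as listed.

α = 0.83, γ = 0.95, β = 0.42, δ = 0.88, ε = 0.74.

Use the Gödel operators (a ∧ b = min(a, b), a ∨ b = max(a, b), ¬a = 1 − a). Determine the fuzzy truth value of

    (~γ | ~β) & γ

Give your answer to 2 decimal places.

0.58

~γ = 1 − 0.95 = 0.05
~β = 1 − 0.42 = 0.58
~γ | ~β = max(a, b) on (0.05, 0.58) = 0.58
(~γ | ~β) & γ = min(a, b) on (0.58, 0.95) = 0.58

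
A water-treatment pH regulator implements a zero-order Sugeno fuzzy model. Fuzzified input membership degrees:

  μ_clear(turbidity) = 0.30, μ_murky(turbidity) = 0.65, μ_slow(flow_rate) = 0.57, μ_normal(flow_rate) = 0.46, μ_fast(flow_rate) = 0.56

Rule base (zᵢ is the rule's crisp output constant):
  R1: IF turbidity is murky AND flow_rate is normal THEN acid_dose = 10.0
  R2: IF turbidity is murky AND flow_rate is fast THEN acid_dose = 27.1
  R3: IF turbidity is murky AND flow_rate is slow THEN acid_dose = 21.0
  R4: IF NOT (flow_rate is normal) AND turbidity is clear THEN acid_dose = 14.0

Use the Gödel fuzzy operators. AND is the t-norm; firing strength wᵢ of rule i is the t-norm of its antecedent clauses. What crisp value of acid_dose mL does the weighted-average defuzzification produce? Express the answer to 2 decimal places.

19.02

R1 (z=10.0): murky=0.65, normal=0.46; AND[min(a, b)] → w = 0.46
R2 (z=27.1): murky=0.65, fast=0.56; AND[min(a, b)] → w = 0.56
R3 (z=21.0): murky=0.65, slow=0.57; AND[min(a, b)] → w = 0.57
R4 (z=14.0): ¬normal=1−0.46=0.54, clear=0.30; AND[min(a, b)] → w = 0.30
Weighted average = (0.46·10.0 + 0.56·27.1 + 0.57·21.0 + 0.30·14.0) / (0.46 + 0.56 + 0.57 + 0.30)
  = 35.9460 / 1.8900 = 19.02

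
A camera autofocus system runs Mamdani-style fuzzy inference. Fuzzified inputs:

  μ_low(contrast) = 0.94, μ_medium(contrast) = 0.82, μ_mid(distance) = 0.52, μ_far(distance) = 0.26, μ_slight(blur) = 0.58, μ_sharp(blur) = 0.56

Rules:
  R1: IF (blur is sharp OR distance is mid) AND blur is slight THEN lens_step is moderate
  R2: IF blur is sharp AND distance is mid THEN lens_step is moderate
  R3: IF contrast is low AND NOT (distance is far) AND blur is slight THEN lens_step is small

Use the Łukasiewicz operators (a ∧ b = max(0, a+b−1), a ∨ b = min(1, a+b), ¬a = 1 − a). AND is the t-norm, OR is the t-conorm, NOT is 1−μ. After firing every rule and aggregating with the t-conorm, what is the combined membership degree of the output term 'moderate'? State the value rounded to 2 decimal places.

R1: (sharp=0.56 OR mid=0.52) = 1.00; AND[max(0, a+b−1)] with slight=0.58 → w = 0.58
R2: sharp=0.56, mid=0.52; AND[max(0, a+b−1)] → w = 0.08
R3: low=0.94, ¬far=1−0.26=0.74, slight=0.58; AND[max(0, a+b−1)] → w = 0.26
Rules with consequent 'moderate': {R1, R2} → strengths 0.58, 0.08
Aggregate via t-conorm [min(1, a+b)]: 0.66

0.66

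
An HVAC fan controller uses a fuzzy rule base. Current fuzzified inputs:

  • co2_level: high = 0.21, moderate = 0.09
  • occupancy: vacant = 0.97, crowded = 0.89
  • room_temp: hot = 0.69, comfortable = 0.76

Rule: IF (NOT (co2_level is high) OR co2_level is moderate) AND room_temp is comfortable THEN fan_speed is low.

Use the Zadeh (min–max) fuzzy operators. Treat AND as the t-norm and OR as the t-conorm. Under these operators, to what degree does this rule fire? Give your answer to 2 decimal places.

0.76

firing strength: (¬high=1−0.21=0.79 OR moderate=0.09) = 0.79; AND[min(a, b)] with comfortable=0.76 → w = 0.76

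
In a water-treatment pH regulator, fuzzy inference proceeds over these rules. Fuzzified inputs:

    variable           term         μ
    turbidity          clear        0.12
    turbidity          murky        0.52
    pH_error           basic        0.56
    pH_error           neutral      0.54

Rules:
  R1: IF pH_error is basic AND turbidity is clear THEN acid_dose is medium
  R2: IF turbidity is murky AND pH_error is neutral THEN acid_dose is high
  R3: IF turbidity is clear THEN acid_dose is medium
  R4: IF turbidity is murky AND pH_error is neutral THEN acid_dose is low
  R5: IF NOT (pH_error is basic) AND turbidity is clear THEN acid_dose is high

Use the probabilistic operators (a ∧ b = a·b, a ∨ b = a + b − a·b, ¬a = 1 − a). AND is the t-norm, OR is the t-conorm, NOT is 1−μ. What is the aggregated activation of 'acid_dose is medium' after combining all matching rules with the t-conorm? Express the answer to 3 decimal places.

R1: basic=0.56, clear=0.12; AND[a·b] → w = 0.0672
R2: murky=0.52, neutral=0.54; AND[a·b] → w = 0.2808
R3: clear=0.12 → w = 0.1200
R4: murky=0.52, neutral=0.54; AND[a·b] → w = 0.2808
R5: ¬basic=1−0.56=0.44, clear=0.12; AND[a·b] → w = 0.0528
Rules with consequent 'medium': {R1, R3} → strengths 0.0672, 0.1200
Aggregate via t-conorm [a + b − a·b]: 0.1791

0.179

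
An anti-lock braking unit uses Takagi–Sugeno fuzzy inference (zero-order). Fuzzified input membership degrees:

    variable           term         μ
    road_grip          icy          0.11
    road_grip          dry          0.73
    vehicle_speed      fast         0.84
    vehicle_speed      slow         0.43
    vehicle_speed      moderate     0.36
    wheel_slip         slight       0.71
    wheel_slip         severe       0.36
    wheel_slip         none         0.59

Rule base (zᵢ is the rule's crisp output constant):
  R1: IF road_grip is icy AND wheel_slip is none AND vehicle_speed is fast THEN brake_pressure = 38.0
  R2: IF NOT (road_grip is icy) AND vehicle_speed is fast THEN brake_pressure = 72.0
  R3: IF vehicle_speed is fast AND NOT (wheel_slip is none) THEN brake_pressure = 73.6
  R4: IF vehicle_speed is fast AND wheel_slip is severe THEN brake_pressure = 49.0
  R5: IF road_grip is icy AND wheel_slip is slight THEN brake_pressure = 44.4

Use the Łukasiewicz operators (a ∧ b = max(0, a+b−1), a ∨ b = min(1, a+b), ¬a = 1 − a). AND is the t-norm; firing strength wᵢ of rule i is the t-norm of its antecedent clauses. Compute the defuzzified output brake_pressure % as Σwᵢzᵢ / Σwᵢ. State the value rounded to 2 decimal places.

68.44

R1 (z=38.0): icy=0.11, none=0.59, fast=0.84; AND[max(0, a+b−1)] → w = 0.00
R2 (z=72.0): ¬icy=1−0.11=0.89, fast=0.84; AND[max(0, a+b−1)] → w = 0.73
R3 (z=73.6): fast=0.84, ¬none=1−0.59=0.41; AND[max(0, a+b−1)] → w = 0.25
R4 (z=49.0): fast=0.84, severe=0.36; AND[max(0, a+b−1)] → w = 0.20
R5 (z=44.4): icy=0.11, slight=0.71; AND[max(0, a+b−1)] → w = 0.00
Weighted average = (0.00·38.0 + 0.73·72.0 + 0.25·73.6 + 0.20·49.0 + 0.00·44.4) / (0.00 + 0.73 + 0.25 + 0.20 + 0.00)
  = 80.7600 / 1.1800 = 68.44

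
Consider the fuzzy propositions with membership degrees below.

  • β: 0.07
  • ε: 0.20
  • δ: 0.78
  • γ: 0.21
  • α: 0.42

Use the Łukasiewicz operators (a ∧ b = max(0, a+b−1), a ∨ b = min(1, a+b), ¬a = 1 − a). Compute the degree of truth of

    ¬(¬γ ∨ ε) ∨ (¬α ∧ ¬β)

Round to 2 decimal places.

¬γ = 1 − 0.21 = 0.79
¬γ ∨ ε = min(1, a+b) on (0.79, 0.20) = 0.99
¬(¬γ ∨ ε) = 1 − 0.99 = 0.01
¬α = 1 − 0.42 = 0.58
¬β = 1 − 0.07 = 0.93
¬α ∧ ¬β = max(0, a+b−1) on (0.58, 0.93) = 0.51
¬(¬γ ∨ ε) ∨ (¬α ∧ ¬β) = min(1, a+b) on (0.01, 0.51) = 0.52

0.52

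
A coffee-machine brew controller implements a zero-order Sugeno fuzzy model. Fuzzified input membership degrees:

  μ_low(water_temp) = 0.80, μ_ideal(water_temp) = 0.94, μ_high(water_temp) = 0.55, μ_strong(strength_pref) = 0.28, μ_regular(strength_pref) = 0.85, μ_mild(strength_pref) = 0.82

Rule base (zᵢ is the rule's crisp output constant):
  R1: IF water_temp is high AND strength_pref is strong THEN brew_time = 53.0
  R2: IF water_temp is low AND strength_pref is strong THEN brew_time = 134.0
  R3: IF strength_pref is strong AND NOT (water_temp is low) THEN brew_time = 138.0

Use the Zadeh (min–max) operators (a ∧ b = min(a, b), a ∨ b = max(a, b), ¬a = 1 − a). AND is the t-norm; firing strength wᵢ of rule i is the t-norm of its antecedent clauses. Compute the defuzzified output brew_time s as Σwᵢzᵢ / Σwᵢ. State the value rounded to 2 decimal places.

105.21

R1 (z=53.0): high=0.55, strong=0.28; AND[min(a, b)] → w = 0.28
R2 (z=134.0): low=0.80, strong=0.28; AND[min(a, b)] → w = 0.28
R3 (z=138.0): strong=0.28, ¬low=1−0.80=0.20; AND[min(a, b)] → w = 0.20
Weighted average = (0.28·53.0 + 0.28·134.0 + 0.20·138.0) / (0.28 + 0.28 + 0.20)
  = 79.9600 / 0.7600 = 105.21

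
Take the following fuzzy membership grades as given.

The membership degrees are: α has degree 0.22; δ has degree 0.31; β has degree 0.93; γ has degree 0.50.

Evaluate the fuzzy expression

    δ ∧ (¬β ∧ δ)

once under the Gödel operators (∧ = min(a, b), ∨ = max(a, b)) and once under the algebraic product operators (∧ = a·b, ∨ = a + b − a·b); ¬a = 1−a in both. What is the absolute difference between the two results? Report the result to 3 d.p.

Under Gödel:
  ¬β = 1 − 0.93 = 0.07
  ¬β ∧ δ = min(a, b) on (0.07, 0.31) = 0.07
  δ ∧ (¬β ∧ δ) = min(a, b) on (0.31, 0.07) = 0.07
  → value = 0.0700
Under algebraic product:
  ¬β = 1 − 0.9300 = 0.0700
  ¬β ∧ δ = a·b on (0.0700, 0.3100) = 0.0217
  δ ∧ (¬β ∧ δ) = a·b on (0.3100, 0.0217) = 0.0067
  → value = 0.0067
|0.0700 − 0.0067| = 0.063

0.063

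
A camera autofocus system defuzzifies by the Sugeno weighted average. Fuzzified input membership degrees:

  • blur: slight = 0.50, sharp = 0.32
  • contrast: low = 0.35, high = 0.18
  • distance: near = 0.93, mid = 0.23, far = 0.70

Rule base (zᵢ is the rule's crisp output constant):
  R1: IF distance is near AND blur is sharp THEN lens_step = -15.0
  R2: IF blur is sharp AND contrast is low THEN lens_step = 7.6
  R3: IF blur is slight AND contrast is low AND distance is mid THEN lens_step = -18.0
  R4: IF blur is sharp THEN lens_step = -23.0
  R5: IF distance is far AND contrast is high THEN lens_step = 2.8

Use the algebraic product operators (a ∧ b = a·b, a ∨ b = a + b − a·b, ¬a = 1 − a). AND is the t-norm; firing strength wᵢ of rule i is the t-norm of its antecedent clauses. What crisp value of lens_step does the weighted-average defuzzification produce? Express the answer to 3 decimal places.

-12.663

R1 (z=-15.0): near=0.93, sharp=0.32; AND[a·b] → w = 0.2976
R2 (z=7.6): sharp=0.32, low=0.35; AND[a·b] → w = 0.1120
R3 (z=-18.0): slight=0.50, low=0.35, mid=0.23; AND[a·b] → w = 0.0403
R4 (z=-23.0): sharp=0.32 → w = 0.3200
R5 (z=2.8): far=0.70, high=0.18; AND[a·b] → w = 0.1260
Weighted average = (0.2976·-15.0 + 0.1120·7.6 + 0.0403·-18.0 + 0.3200·-23.0 + 0.1260·2.8) / (0.2976 + 0.1120 + 0.0403 + 0.3200 + 0.1260)
  = -11.3445 / 0.8959 = -12.663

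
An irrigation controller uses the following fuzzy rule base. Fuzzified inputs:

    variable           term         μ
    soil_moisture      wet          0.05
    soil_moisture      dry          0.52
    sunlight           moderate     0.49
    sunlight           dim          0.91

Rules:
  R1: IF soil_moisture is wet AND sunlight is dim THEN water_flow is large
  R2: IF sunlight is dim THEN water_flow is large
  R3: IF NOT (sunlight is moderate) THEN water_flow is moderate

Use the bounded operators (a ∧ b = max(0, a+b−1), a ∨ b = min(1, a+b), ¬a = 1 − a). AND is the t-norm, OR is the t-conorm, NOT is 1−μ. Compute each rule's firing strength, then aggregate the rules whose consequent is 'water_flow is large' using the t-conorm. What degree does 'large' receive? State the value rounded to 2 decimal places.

0.91

R1: wet=0.05, dim=0.91; AND[max(0, a+b−1)] → w = 0.00
R2: dim=0.91 → w = 0.91
R3: ¬moderate=1−0.49=0.51 → w = 0.51
Rules with consequent 'large': {R1, R2} → strengths 0.00, 0.91
Aggregate via t-conorm [min(1, a+b)]: 0.91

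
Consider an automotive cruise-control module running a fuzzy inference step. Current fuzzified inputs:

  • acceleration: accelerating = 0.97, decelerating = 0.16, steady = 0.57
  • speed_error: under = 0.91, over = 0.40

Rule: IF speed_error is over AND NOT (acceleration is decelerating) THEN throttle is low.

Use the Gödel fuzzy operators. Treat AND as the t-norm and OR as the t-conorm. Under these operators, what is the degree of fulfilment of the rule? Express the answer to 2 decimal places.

0.40

firing strength: over=0.40, ¬decelerating=1−0.16=0.84; AND[min(a, b)] → w = 0.40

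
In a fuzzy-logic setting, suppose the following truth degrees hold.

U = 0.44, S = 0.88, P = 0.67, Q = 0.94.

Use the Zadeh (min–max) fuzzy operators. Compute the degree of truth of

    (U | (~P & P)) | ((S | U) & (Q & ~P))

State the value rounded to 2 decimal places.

0.44

~P = 1 − 0.67 = 0.33
~P & P = min(a, b) on (0.33, 0.67) = 0.33
U | (~P & P) = max(a, b) on (0.44, 0.33) = 0.44
S | U = max(a, b) on (0.88, 0.44) = 0.88
~P = 1 − 0.67 = 0.33
Q & ~P = min(a, b) on (0.94, 0.33) = 0.33
(S | U) & (Q & ~P) = min(a, b) on (0.88, 0.33) = 0.33
(U | (~P & P)) | ((S | U) & (Q & ~P)) = max(a, b) on (0.44, 0.33) = 0.44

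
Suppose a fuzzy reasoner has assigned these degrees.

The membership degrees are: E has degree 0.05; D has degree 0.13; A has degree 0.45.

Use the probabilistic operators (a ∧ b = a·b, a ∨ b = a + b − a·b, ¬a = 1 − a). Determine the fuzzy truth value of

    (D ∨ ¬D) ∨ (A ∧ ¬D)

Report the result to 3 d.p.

¬D = 1 − 0.1300 = 0.8700
D ∨ ¬D = a + b − a·b on (0.1300, 0.8700) = 0.8869
¬D = 1 − 0.1300 = 0.8700
A ∧ ¬D = a·b on (0.4500, 0.8700) = 0.3915
(D ∨ ¬D) ∨ (A ∧ ¬D) = a + b − a·b on (0.8869, 0.3915) = 0.9312

0.931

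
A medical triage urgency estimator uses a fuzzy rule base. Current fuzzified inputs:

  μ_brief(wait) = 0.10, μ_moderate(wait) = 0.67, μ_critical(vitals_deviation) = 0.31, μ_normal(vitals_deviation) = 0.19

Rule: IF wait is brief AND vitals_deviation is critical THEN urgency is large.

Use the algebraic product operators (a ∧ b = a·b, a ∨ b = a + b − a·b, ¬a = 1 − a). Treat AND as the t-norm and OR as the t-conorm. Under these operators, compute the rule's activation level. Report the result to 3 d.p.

firing strength: brief=0.10, critical=0.31; AND[a·b] → w = 0.0310

0.031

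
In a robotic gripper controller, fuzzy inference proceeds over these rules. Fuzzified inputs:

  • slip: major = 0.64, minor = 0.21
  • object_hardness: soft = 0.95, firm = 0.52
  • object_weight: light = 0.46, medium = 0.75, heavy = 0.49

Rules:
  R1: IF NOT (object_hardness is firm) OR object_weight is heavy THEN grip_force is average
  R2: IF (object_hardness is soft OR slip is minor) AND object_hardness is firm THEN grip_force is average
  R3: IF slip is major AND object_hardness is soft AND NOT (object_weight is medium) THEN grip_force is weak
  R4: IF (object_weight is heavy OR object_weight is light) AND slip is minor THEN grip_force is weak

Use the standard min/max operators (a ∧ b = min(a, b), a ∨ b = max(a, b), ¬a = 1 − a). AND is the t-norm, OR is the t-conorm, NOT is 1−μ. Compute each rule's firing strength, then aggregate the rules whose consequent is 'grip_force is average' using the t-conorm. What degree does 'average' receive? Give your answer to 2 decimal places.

0.52

R1: ¬firm=1−0.52=0.48, heavy=0.49; OR[max(a, b)] → w = 0.49
R2: (soft=0.95 OR minor=0.21) = 0.95; AND[min(a, b)] with firm=0.52 → w = 0.52
R3: major=0.64, soft=0.95, ¬medium=1−0.75=0.25; AND[min(a, b)] → w = 0.25
R4: (heavy=0.49 OR light=0.46) = 0.49; AND[min(a, b)] with minor=0.21 → w = 0.21
Rules with consequent 'average': {R1, R2} → strengths 0.49, 0.52
Aggregate via t-conorm [max(a, b)]: 0.52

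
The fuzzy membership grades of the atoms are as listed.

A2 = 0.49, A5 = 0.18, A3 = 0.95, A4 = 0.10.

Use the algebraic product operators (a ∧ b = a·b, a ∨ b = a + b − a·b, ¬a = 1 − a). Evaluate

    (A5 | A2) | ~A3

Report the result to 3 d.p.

0.603

A5 | A2 = a + b − a·b on (0.1800, 0.4900) = 0.5818
~A3 = 1 − 0.9500 = 0.0500
(A5 | A2) | ~A3 = a + b − a·b on (0.5818, 0.0500) = 0.6027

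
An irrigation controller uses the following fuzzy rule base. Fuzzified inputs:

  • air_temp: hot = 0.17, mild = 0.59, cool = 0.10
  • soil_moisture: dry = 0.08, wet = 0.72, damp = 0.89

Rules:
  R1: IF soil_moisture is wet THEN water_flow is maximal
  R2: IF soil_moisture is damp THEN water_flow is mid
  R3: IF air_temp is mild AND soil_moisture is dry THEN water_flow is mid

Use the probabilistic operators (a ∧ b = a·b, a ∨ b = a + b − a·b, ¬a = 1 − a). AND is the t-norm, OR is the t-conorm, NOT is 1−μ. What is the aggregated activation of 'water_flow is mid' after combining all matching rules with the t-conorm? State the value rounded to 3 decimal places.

0.895

R1: wet=0.72 → w = 0.7200
R2: damp=0.89 → w = 0.8900
R3: mild=0.59, dry=0.08; AND[a·b] → w = 0.0472
Rules with consequent 'mid': {R2, R3} → strengths 0.8900, 0.0472
Aggregate via t-conorm [a + b − a·b]: 0.8952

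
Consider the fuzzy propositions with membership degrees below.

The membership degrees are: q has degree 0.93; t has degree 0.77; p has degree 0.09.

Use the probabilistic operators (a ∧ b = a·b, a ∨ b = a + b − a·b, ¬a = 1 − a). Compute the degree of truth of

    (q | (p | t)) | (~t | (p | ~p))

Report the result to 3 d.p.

0.999

p | t = a + b − a·b on (0.0900, 0.7700) = 0.7907
q | (p | t) = a + b − a·b on (0.9300, 0.7907) = 0.9853
~t = 1 − 0.7700 = 0.2300
~p = 1 − 0.0900 = 0.9100
p | ~p = a + b − a·b on (0.0900, 0.9100) = 0.9181
~t | (p | ~p) = a + b − a·b on (0.2300, 0.9181) = 0.9369
(q | (p | t)) | (~t | (p | ~p)) = a + b − a·b on (0.9853, 0.9369) = 0.9991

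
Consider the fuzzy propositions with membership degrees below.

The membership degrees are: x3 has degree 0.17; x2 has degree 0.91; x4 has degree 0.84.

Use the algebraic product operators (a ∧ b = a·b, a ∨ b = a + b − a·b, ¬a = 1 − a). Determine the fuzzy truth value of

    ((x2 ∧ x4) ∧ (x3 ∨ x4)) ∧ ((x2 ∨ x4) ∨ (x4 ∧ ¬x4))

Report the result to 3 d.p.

0.655

x2 ∧ x4 = a·b on (0.9100, 0.8400) = 0.7644
x3 ∨ x4 = a + b − a·b on (0.1700, 0.8400) = 0.8672
(x2 ∧ x4) ∧ (x3 ∨ x4) = a·b on (0.7644, 0.8672) = 0.6629
x2 ∨ x4 = a + b − a·b on (0.9100, 0.8400) = 0.9856
¬x4 = 1 − 0.8400 = 0.1600
x4 ∧ ¬x4 = a·b on (0.8400, 0.1600) = 0.1344
(x2 ∨ x4) ∨ (x4 ∧ ¬x4) = a + b − a·b on (0.9856, 0.1344) = 0.9875
((x2 ∧ x4) ∧ (x3 ∨ x4)) ∧ ((x2 ∨ x4) ∨ (x4 ∧ ¬x4)) = a·b on (0.6629, 0.9875) = 0.6546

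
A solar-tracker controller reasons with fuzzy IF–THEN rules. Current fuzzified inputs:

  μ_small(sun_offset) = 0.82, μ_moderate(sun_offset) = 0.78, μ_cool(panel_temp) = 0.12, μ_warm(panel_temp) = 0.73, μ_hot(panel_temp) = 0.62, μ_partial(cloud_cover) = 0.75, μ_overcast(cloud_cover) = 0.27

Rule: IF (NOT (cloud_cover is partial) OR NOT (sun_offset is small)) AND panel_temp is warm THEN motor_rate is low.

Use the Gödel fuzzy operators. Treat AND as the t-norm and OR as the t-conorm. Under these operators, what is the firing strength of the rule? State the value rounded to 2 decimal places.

firing strength: (¬partial=1−0.75=0.25 OR ¬small=1−0.82=0.18) = 0.25; AND[min(a, b)] with warm=0.73 → w = 0.25

0.25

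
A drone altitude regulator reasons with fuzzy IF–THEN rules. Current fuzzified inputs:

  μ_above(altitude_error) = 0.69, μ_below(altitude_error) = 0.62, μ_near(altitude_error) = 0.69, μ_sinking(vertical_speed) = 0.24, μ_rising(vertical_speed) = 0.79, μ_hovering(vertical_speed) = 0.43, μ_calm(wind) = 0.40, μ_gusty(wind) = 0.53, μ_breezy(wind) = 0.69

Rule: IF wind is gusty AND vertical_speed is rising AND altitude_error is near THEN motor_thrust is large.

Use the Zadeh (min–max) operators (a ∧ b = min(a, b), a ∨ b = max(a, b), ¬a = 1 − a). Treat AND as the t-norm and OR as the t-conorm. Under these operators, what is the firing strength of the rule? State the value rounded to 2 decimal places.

firing strength: gusty=0.53, rising=0.79, near=0.69; AND[min(a, b)] → w = 0.53

0.53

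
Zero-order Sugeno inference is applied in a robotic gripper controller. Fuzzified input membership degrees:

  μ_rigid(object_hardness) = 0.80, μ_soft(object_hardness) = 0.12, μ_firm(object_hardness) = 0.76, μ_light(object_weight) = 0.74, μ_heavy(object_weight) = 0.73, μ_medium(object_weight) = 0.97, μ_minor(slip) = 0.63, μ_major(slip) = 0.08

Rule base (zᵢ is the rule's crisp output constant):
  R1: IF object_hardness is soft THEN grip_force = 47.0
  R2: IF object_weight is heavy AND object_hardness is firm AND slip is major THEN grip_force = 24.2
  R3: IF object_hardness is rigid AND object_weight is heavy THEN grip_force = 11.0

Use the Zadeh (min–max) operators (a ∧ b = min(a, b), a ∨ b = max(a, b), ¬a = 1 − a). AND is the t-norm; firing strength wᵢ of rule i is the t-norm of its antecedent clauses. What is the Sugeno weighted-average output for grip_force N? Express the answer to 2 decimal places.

16.78

R1 (z=47.0): soft=0.12 → w = 0.12
R2 (z=24.2): heavy=0.73, firm=0.76, major=0.08; AND[min(a, b)] → w = 0.08
R3 (z=11.0): rigid=0.80, heavy=0.73; AND[min(a, b)] → w = 0.73
Weighted average = (0.12·47.0 + 0.08·24.2 + 0.73·11.0) / (0.12 + 0.08 + 0.73)
  = 15.6060 / 0.9300 = 16.78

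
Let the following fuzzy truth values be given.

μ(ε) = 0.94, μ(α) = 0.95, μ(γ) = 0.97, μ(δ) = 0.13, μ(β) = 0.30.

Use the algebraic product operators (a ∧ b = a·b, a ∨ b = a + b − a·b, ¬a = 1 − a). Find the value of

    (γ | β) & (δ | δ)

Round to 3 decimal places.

γ | β = a + b − a·b on (0.9700, 0.3000) = 0.9790
δ | δ = a + b − a·b on (0.1300, 0.1300) = 0.2431
(γ | β) & (δ | δ) = a·b on (0.9790, 0.2431) = 0.2380

0.238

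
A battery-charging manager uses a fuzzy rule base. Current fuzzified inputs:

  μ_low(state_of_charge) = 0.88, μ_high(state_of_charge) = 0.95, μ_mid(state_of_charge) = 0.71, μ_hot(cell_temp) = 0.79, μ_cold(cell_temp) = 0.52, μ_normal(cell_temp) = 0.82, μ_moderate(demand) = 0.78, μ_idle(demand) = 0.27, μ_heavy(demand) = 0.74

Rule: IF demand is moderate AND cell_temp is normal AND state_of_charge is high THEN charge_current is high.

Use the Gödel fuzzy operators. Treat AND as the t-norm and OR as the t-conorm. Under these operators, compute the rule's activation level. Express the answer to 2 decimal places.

firing strength: moderate=0.78, normal=0.82, high=0.95; AND[min(a, b)] → w = 0.78

0.78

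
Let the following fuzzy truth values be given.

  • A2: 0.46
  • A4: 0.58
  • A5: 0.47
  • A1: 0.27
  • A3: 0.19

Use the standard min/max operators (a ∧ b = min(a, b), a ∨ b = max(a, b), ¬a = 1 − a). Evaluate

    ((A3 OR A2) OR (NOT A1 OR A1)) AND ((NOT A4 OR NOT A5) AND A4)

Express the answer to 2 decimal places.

A3 OR A2 = max(a, b) on (0.19, 0.46) = 0.46
NOT A1 = 1 − 0.27 = 0.73
NOT A1 OR A1 = max(a, b) on (0.73, 0.27) = 0.73
(A3 OR A2) OR (NOT A1 OR A1) = max(a, b) on (0.46, 0.73) = 0.73
NOT A4 = 1 − 0.58 = 0.42
NOT A5 = 1 − 0.47 = 0.53
NOT A4 OR NOT A5 = max(a, b) on (0.42, 0.53) = 0.53
(NOT A4 OR NOT A5) AND A4 = min(a, b) on (0.53, 0.58) = 0.53
((A3 OR A2) OR (NOT A1 OR A1)) AND ((NOT A4 OR NOT A5) AND A4) = min(a, b) on (0.73, 0.53) = 0.53

0.53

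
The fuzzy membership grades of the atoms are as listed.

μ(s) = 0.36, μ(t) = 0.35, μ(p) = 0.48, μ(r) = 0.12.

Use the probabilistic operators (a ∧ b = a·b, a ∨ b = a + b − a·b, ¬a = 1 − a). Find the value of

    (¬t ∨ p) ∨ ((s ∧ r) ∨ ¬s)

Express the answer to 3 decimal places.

¬t = 1 − 0.3500 = 0.6500
¬t ∨ p = a + b − a·b on (0.6500, 0.4800) = 0.8180
s ∧ r = a·b on (0.3600, 0.1200) = 0.0432
¬s = 1 − 0.3600 = 0.6400
(s ∧ r) ∨ ¬s = a + b − a·b on (0.0432, 0.6400) = 0.6556
(¬t ∨ p) ∨ ((s ∧ r) ∨ ¬s) = a + b − a·b on (0.8180, 0.6556) = 0.9373

0.937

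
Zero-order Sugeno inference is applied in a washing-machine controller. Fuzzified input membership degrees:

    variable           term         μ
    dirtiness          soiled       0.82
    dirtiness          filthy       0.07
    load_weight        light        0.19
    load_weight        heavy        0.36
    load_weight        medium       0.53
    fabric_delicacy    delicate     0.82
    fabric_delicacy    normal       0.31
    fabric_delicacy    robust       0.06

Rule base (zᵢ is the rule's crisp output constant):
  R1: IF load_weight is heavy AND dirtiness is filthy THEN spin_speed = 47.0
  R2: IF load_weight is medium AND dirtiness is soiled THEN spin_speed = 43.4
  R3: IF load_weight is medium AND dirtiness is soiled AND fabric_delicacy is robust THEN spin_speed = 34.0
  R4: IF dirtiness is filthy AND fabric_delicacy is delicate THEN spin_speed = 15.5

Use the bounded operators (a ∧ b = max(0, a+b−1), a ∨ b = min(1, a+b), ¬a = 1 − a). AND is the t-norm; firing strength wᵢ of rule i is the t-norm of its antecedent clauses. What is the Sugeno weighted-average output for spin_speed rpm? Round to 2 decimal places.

43.40

R1 (z=47.0): heavy=0.36, filthy=0.07; AND[max(0, a+b−1)] → w = 0.00
R2 (z=43.4): medium=0.53, soiled=0.82; AND[max(0, a+b−1)] → w = 0.35
R3 (z=34.0): medium=0.53, soiled=0.82, robust=0.06; AND[max(0, a+b−1)] → w = 0.00
R4 (z=15.5): filthy=0.07, delicate=0.82; AND[max(0, a+b−1)] → w = 0.00
Weighted average = (0.00·47.0 + 0.35·43.4 + 0.00·34.0 + 0.00·15.5) / (0.00 + 0.35 + 0.00 + 0.00)
  = 15.1900 / 0.3500 = 43.40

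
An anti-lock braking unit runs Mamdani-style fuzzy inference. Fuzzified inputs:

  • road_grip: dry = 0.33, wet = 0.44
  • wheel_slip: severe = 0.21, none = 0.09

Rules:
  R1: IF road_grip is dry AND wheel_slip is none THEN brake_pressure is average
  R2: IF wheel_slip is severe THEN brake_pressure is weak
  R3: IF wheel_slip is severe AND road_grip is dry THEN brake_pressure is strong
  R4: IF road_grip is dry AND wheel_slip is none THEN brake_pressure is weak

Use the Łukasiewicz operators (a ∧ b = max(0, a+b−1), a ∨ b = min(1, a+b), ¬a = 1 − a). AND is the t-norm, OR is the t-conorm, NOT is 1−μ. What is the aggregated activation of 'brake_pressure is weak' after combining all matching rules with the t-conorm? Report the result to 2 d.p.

R1: dry=0.33, none=0.09; AND[max(0, a+b−1)] → w = 0.00
R2: severe=0.21 → w = 0.21
R3: severe=0.21, dry=0.33; AND[max(0, a+b−1)] → w = 0.00
R4: dry=0.33, none=0.09; AND[max(0, a+b−1)] → w = 0.00
Rules with consequent 'weak': {R2, R4} → strengths 0.21, 0.00
Aggregate via t-conorm [min(1, a+b)]: 0.21

0.21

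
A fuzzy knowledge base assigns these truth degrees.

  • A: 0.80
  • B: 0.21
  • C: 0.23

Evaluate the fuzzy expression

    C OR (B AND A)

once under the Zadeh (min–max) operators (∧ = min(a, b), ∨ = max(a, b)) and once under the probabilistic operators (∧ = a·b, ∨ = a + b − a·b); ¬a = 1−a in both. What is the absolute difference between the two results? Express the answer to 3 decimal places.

Under Zadeh (min–max):
  B AND A = min(a, b) on (0.21, 0.80) = 0.21
  C OR (B AND A) = max(a, b) on (0.23, 0.21) = 0.23
  → value = 0.2300
Under probabilistic:
  B AND A = a·b on (0.2100, 0.8000) = 0.1680
  C OR (B AND A) = a + b − a·b on (0.2300, 0.1680) = 0.3594
  → value = 0.3594
|0.2300 − 0.3594| = 0.129

0.129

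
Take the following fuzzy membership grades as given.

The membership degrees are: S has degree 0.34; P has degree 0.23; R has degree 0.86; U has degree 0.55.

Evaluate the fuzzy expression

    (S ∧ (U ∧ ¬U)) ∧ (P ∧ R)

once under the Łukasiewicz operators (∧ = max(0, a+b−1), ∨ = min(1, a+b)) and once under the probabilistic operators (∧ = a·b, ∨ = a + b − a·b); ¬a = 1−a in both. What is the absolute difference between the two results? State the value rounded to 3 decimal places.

Under Łukasiewicz:
  ¬U = 1 − 0.55 = 0.45
  U ∧ ¬U = max(0, a+b−1) on (0.55, 0.45) = 0.00
  S ∧ (U ∧ ¬U) = max(0, a+b−1) on (0.34, 0.00) = 0.00
  P ∧ R = max(0, a+b−1) on (0.23, 0.86) = 0.09
  (S ∧ (U ∧ ¬U)) ∧ (P ∧ R) = max(0, a+b−1) on (0.00, 0.09) = 0.00
  → value = 0.0000
Under probabilistic:
  ¬U = 1 − 0.5500 = 0.4500
  U ∧ ¬U = a·b on (0.5500, 0.4500) = 0.2475
  S ∧ (U ∧ ¬U) = a·b on (0.3400, 0.2475) = 0.0842
  P ∧ R = a·b on (0.2300, 0.8600) = 0.1978
  (S ∧ (U ∧ ¬U)) ∧ (P ∧ R) = a·b on (0.0842, 0.1978) = 0.0166
  → value = 0.0166
|0.0000 − 0.0166| = 0.017

0.017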